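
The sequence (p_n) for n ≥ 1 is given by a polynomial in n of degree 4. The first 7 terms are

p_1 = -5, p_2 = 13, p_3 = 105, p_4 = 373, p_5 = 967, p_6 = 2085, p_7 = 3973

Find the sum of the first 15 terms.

1st diffs: 18, 92, 268, 594, 1118, 1888.
2nd diffs: 74, 176, 326, 524, 770.
3rd diffs: 102, 150, 198, 246.
4th diffs: 48, 48, 48 (constant).
Newton forward-difference form: p_n = -5 + 18·C(n-1,1) + 74·C(n-1,2) + 102·C(n-1,3) + 48·C(n-1,4).
Continuing: …, 6925, 11283, 17437, 25825, …, p_{15} = 92157.
Summing n = 1..15 (15 terms) gives 318859.

318859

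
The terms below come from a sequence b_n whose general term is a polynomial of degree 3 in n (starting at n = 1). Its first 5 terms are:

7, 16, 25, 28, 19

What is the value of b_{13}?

1st diffs: 9, 9, 3, -9.
2nd diffs: 0, -6, -12.
3rd diffs: -6, -6 (constant).
So b_n = -n^3 + 6n^2 - 2n + 4.
Evaluating at n = 13 gives b_{13} = -1205.

-1205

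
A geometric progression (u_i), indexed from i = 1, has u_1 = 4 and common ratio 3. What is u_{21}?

13947137604

u_i = 4·3^(i-1).
u_{21} = 4·3^20 = 13947137604.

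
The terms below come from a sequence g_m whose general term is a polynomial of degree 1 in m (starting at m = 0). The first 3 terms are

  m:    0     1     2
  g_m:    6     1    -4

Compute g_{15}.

-69

1st diffs: -5, -5 (constant).
So g_m = -5m + 6.
Evaluating at m = 15 gives g_{15} = -69.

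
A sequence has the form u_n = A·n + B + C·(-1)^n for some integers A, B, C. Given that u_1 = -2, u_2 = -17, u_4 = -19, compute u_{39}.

-40

Plug in n = 1, 2, 4: A + B - C = -2; 2A + B + C = -17; 4A + B + C = -19.
Subtracting the first from the second: A + 2C = -15.
Subtracting the second from the third: 2A = -2.
Solving: C = -7, A = -1, then B = -8.
So u_n = -1·n + (-8) + (-7)·(-1)^n; at n=39 this is -40.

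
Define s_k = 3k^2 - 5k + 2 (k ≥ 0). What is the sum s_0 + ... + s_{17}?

4626

Over k = 0..17: Σk = 153, Σk² = 1785.
Total = (3)·1785 + (-5)·153 + (2)·18 = 4626.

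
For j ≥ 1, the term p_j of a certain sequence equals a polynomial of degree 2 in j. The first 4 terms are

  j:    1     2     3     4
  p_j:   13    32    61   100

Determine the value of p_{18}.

1696

1st diffs: 19, 29, 39.
2nd diffs: 10, 10 (constant).
So p_j = 5j^2 + 4j + 4.
Evaluating at j = 18 gives p_{18} = 1696.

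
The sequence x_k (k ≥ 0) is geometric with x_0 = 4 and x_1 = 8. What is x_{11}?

8192

Common ratio r = 2.
x_k = 4·2^(k-0).
x_{11} = 4·2^11 = 8192.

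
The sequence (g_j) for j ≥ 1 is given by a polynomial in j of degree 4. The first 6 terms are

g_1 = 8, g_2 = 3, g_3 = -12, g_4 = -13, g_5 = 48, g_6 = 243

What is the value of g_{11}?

1st diffs: -5, -15, -1, 61, 195.
2nd diffs: -10, 14, 62, 134.
3rd diffs: 24, 48, 72.
4th diffs: 24, 24 (constant).
So g_j = j^4 - 6j^3 + 6j^2 + 4j + 3.
Evaluating at j = 11 gives g_{11} = 7428.

7428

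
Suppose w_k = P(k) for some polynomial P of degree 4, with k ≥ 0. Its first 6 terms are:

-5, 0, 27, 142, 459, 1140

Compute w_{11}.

1st diffs: 5, 27, 115, 317, 681.
2nd diffs: 22, 88, 202, 364.
3rd diffs: 66, 114, 162.
4th diffs: 48, 48 (constant).
So w_k = 2k^4 - k^3 + 4k - 5.
Evaluating at k = 11 gives w_{11} = 27990.

27990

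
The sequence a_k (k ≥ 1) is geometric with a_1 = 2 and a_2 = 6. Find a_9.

13122

Common ratio r = 3.
a_k = 2·3^(k-1).
a_9 = 2·3^8 = 13122.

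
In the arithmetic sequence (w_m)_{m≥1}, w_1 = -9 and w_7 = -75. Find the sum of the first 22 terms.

Common difference d = (-75 - (-9)) / (7 - 1) = -11.
w_m = -9 + (m - 1)·(-11).
w_{22} = -240; S = 22·(-9 + (-240))/2 = -2739.

-2739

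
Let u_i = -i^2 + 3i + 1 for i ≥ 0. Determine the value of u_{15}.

-179

u_{15} = -1·15^2 + 3·15 + 1 = -179.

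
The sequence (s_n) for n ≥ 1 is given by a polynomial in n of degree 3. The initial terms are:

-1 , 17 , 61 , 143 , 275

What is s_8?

1st diffs: 18, 44, 82, 132.
2nd diffs: 26, 38, 50.
3rd diffs: 12, 12 (constant).
Newton forward-difference form: s_n = -1 + 18·C(n-1,1) + 26·C(n-1,2) + 12·C(n-1,3).
At n = 8: n-1 = 7, so s_8 = -1 + 126 + 546 + 420 = 1091.

1091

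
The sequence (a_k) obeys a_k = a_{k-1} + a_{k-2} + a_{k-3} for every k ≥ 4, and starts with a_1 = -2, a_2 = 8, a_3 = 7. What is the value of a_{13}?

Applying the relation repeatedly:
a_4 = 13;  a_5 = 28;  a_6 = 48;  a_7 = 89;  a_8 = 165;  a_9 = 302;  a_{10} = 556;  a_{11} = 1023;  a_{12} = 1881;  a_{13} = 3460.

3460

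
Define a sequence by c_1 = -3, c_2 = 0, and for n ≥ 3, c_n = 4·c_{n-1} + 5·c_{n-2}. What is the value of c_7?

-7815

Compute successive terms:
c_3 = -15, c_4 = -60, c_5 = -315, c_6 = -1560, c_7 = -7815.
(Characteristic roots are 5 and -1.)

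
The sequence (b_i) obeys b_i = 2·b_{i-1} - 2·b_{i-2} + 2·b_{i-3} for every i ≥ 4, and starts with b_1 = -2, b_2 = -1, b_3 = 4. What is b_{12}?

80

Compute successive terms:
b_4 = 6, b_5 = 2, b_6 = 0, b_7 = 8, b_8 = 20, b_9 = 24, b_{10} = 24, b_{11} = 40, b_{12} = 80.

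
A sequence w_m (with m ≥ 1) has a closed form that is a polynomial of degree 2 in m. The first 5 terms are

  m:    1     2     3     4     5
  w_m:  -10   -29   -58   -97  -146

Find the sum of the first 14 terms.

-5509

1st diffs: -19, -29, -39, -49.
2nd diffs: -10, -10, -10 (constant).
Newton forward-difference form: w_m = -10 + (-19)·C(m-1,1) + (-10)·C(m-1,2).
Continuing: …, -205, -274, -353, -442, …, w_{14} = -1037.
Summing m = 1..14 (14 terms) gives -5509.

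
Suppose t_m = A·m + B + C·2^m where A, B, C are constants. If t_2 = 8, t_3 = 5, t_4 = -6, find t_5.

Plug in m = 2, 3, 4: 2A + B + 4C = 8; 3A + B + 8C = 5; 4A + B + 16C = -6.
Subtracting the first from the second: A + 4C = -3.
Subtracting the second from the third: A + 8C = -11.
Solving: C = -2, A = 5, then B = 6.
Therefore t_5 = 25 + 6 + (-2)·32 = -33.

-33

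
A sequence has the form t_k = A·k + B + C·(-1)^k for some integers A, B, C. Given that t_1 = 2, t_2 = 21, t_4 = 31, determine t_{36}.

At k = 1, 2, 4: A + B - C = 2; 2A + B + C = 21; 4A + B + C = 31.
Subtracting the first from the second: A + 2C = 19.
Subtracting the second from the third: 2A = 10.
Solving: C = 7, A = 5, then B = 4.
Hence t_{36} = 5·36 + 4 + 7·1 = 191.

191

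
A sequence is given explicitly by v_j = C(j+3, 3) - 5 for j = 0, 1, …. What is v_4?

C(7, 3) = 35, so v_4 = 30.

30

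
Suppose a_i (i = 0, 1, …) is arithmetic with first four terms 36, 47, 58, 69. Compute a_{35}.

Common difference d = 11.
a_i = 36 + (i - 0)·11.
a_{35} = 36 + 35·11 = 421.

421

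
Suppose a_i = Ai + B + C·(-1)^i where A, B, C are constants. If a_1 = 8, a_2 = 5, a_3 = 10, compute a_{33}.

40

The three given values yield: A + B - C = 8; 2A + B + C = 5; 3A + B - C = 10.
Subtracting the first from the second: A + 2C = -3.
Subtracting the second from the third: A - 2C = 5.
Solving: C = -2, A = 1, then B = 5.
So a_i = 1·i + 5 + (-2)·(-1)^i; at i=33 this is 40.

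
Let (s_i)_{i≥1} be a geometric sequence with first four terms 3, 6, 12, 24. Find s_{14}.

Common ratio r = 2.
s_i = 3·2^(i-1).
s_{14} = 3·2^13 = 24576.

24576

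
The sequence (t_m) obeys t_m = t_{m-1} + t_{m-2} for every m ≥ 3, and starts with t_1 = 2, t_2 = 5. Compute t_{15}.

Step forward from the initial values:
t_3 = 7;  t_4 = 12;  t_5 = 19;  …;  t_{12} = 555;  t_{13} = 898;  t_{14} = 1453;  t_{15} = 2351.

2351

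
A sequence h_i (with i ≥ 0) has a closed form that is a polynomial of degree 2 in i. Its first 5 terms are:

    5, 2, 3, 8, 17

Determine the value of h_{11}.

1st diffs: -3, 1, 5, 9.
2nd diffs: 4, 4, 4 (constant).
Newton forward-difference form: h_i = 5 + (-3)·C(i,1) + 4·C(i,2).
At i = 11: i = 11, so h_{11} = 5 - 33 + 220 = 192.

192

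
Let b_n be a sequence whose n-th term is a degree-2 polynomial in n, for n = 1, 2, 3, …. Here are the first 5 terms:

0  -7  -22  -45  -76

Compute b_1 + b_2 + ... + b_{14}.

1st diffs: -7, -15, -23, -31.
2nd diffs: -8, -8, -8 (constant).
So b_n = -4n^2 + 5n - 1.
Continuing: …, -115, -162, -217, -280, …, b_{14} = -715.
Summing n = 1..14 (14 terms) gives -3549.

-3549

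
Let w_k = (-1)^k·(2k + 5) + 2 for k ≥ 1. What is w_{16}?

(-1)^16 = 1; 2k + 5 at k=16 is 37; so w_{16} = 39.

39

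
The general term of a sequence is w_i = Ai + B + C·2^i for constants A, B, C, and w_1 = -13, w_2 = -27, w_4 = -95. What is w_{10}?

-5159

Write the equations: A + B + 2C = -13; 2A + B + 4C = -27; 4A + B + 16C = -95.
Subtracting the first from the second: A + 2C = -14.
Subtracting the second from the third: 2A + 12C = -68.
Solving: C = -5, A = -4, then B = 1.
Therefore w_{10} = -40 + 1 + (-5)·1024 = -5159.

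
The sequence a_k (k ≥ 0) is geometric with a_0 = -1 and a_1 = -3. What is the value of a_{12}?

Common ratio r = 3.
a_k = (-1)·3^(k-0).
a_{12} = (-1)·3^12 = -531441.

-531441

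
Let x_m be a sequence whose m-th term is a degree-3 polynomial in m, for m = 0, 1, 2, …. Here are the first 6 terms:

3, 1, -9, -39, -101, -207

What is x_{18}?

-11049

1st diffs: -2, -10, -30, -62, -106.
2nd diffs: -8, -20, -32, -44.
3rd diffs: -12, -12, -12 (constant).
Newton forward-difference form: x_m = 3 + (-2)·C(m,1) + (-8)·C(m,2) + (-12)·C(m,3).
At m = 18: m = 18, so x_{18} = 3 - 36 - 1224 - 9792 = -11049.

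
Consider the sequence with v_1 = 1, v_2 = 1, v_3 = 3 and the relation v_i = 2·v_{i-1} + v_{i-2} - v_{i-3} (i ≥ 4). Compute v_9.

Applying the relation repeatedly:
v_4 = 6, v_5 = 14, v_6 = 31, v_7 = 70, v_8 = 157, v_9 = 353.

353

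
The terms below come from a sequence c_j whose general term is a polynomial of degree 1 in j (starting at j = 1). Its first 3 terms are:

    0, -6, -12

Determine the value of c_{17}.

1st diffs: -6, -6 (constant).
So c_j = -6j + 6.
Evaluating at j = 17 gives c_{17} = -96.

-96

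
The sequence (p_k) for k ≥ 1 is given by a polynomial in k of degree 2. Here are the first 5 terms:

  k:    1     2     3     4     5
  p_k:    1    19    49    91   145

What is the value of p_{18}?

1939

1st diffs: 18, 30, 42, 54.
2nd diffs: 12, 12, 12 (constant).
Newton forward-difference form: p_k = 1 + 18·C(k-1,1) + 12·C(k-1,2).
At k = 18: k-1 = 17, so p_{18} = 1 + 306 + 1632 = 1939.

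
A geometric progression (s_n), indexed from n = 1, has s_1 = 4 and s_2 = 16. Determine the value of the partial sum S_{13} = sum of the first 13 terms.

Common ratio r = 4.
s_n = 4·4^(n-1).
S = 4·(4^13 - 1)/(4 - 1) = 4·(67108864 - 1)/(3) = 89478484.

89478484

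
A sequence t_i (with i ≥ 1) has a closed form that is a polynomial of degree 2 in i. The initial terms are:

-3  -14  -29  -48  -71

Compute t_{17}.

1st diffs: -11, -15, -19, -23.
2nd diffs: -4, -4, -4 (constant).
Newton forward-difference form: t_i = -3 + (-11)·C(i-1,1) + (-4)·C(i-1,2).
At i = 17: i-1 = 16, so t_{17} = -3 - 176 - 480 = -659.

-659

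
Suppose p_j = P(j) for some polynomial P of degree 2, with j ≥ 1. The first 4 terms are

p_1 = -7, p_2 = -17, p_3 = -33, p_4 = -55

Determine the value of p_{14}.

1st diffs: -10, -16, -22.
2nd diffs: -6, -6 (constant).
Newton forward-difference form: p_j = -7 + (-10)·C(j-1,1) + (-6)·C(j-1,2).
At j = 14: j-1 = 13, so p_{14} = -7 - 130 - 468 = -605.

-605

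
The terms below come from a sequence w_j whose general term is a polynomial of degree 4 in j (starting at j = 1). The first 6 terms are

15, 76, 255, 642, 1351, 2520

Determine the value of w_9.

10527

1st diffs: 61, 179, 387, 709, 1169.
2nd diffs: 118, 208, 322, 460.
3rd diffs: 90, 114, 138.
4th diffs: 24, 24 (constant).
Newton forward-difference form: w_j = 15 + 61·C(j-1,1) + 118·C(j-1,2) + 90·C(j-1,3) + 24·C(j-1,4).
At j = 9: j-1 = 8, so w_9 = 15 + 488 + 3304 + 5040 + 1680 = 10527.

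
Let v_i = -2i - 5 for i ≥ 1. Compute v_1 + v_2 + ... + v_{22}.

-616

Over i = 1..22: Σi = 253.
Total = (-2)·253 + (-5)·22 = -616.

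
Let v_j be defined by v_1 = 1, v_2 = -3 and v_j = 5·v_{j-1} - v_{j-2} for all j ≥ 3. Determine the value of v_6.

-1768

Step forward from the initial values:
v_3 = -16; v_4 = -77; v_5 = -369; v_6 = -1768.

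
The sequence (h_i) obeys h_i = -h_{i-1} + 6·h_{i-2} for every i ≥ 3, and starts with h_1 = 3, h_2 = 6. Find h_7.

Step forward from the initial values:
h_3 = 12  h_4 = 24  h_5 = 48  h_6 = 96  h_7 = 192.
(Characteristic roots are 2 and -3.)

192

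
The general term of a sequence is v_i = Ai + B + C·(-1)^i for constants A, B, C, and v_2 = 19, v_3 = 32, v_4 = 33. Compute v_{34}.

Plug in i = 2, 3, 4: 2A + B + C = 19; 3A + B - C = 32; 4A + B + C = 33.
Subtracting the first from the second: A - 2C = 13.
Subtracting the second from the third: A + 2C = 1.
Solving: C = -3, A = 7, then B = 8.
Hence v_{34} = 7·34 + 8 + (-3)·1 = 243.

243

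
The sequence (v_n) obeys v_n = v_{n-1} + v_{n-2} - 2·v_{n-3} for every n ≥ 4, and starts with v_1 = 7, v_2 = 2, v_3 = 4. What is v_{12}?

72

Iterate the recurrence:
v_4 = -8, v_5 = -8, v_6 = -24, v_7 = -16, v_8 = -24, v_9 = 8, v_{10} = 16, v_{11} = 72, v_{12} = 72.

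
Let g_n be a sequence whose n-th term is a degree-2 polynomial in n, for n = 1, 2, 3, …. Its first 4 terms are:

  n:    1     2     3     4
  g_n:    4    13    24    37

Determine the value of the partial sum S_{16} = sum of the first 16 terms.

1st diffs: 9, 11, 13.
2nd diffs: 2, 2 (constant).
So g_n = n^2 + 6n - 3.
Continuing: …, 52, 69, 88, 109, …, g_{16} = 349.
Summing n = 1..16 (16 terms) gives 2264.

2264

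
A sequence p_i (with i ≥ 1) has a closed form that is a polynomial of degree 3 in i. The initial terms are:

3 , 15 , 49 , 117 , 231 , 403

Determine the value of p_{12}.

1st diffs: 12, 34, 68, 114, 172.
2nd diffs: 22, 34, 46, 58.
3rd diffs: 12, 12, 12 (constant).
Newton forward-difference form: p_i = 3 + 12·C(i-1,1) + 22·C(i-1,2) + 12·C(i-1,3).
At i = 12: i-1 = 11, so p_{12} = 3 + 132 + 1210 + 1980 = 3325.

3325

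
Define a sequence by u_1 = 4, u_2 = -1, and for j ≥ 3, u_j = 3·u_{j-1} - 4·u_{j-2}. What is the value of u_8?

u_3 = -19, u_4 = -53, u_5 = -83, u_6 = -37, u_7 = 221, u_8 = 811.

811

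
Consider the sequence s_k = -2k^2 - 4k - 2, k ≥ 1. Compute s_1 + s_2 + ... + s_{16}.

Over k = 1..16: Σk = 136, Σk² = 1496.
Total = (-2)·1496 + (-4)·136 + (-2)·16 = -3568.

-3568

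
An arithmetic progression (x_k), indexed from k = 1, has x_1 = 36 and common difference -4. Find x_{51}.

x_k = 36 + (k - 1)·(-4).
x_{51} = 36 + 50·(-4) = -164.

-164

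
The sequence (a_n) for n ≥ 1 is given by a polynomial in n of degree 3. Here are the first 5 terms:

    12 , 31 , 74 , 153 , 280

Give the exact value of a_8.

1069

1st diffs: 19, 43, 79, 127.
2nd diffs: 24, 36, 48.
3rd diffs: 12, 12 (constant).
Newton forward-difference form: a_n = 12 + 19·C(n-1,1) + 24·C(n-1,2) + 12·C(n-1,3).
At n = 8: n-1 = 7, so a_8 = 12 + 133 + 504 + 420 = 1069.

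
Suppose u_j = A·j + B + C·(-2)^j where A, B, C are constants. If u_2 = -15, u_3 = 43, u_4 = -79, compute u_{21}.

At j = 2, 3, 4: 2A + B + 4C = -15; 3A + B - 8C = 43; 4A + B + 16C = -79.
Subtracting the first from the second: A - 12C = 58.
Subtracting the second from the third: A + 24C = -122.
Solving: C = -5, A = -2, then B = 9.
Hence u_{21} = -2·21 + 9 + (-5)·(-2097152) = 10485727.

10485727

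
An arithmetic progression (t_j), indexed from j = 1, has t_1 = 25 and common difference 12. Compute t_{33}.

409

t_j = 25 + (j - 1)·12.
t_{33} = 25 + 32·12 = 409.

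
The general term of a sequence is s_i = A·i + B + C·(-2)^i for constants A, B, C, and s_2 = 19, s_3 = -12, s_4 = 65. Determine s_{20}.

Plug in i = 2, 3, 4: 2A + B + 4C = 19; 3A + B - 8C = -12; 4A + B + 16C = 65.
Subtracting the first from the second: A - 12C = -31.
Subtracting the second from the third: A + 24C = 77.
Solving: C = 3, A = 5, then B = -3.
Hence s_{20} = 5·20 + (-3) + 3·1048576 = 3145825.

3145825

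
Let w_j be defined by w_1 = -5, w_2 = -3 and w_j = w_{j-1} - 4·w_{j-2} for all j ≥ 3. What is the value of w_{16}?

-105715

w_3 = 17;  w_4 = 29;  w_5 = -39;  …;  w_{13} = 20473;  w_{14} = 7941;  w_{15} = -73951;  w_{16} = -105715.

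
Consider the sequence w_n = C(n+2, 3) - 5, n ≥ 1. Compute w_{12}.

359

C(14, 3) = 364, so w_{12} = 359.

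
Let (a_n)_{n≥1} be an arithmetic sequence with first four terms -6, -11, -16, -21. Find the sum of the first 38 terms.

Common difference d = -5.
a_n = -6 + (n - 1)·(-5).
a_{38} = -191; S = 38·(-6 + (-191))/2 = -3743.

-3743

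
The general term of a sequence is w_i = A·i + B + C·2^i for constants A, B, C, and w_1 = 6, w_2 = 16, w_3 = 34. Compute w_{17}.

Plug in i = 1, 2, 3: A + B + 2C = 6; 2A + B + 4C = 16; 3A + B + 8C = 34.
Subtracting the first from the second: A + 2C = 10.
Subtracting the second from the third: A + 4C = 18.
Solving: C = 4, A = 2, then B = -4.
So w_i = 2·i + (-4) + 4·2^i; at i=17 this is 524318.

524318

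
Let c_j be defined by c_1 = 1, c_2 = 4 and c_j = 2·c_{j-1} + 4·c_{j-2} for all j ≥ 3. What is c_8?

4352

Iterate the recurrence:
c_3 = 12; c_4 = 40; c_5 = 128; c_6 = 416; c_7 = 1344; c_8 = 4352.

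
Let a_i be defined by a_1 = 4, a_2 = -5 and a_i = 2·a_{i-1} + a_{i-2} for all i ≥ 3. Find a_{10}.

-3293

a_3 = -6  a_4 = -17  a_5 = -40  a_6 = -97  a_7 = -234  a_8 = -565  a_9 = -1364  a_{10} = -3293.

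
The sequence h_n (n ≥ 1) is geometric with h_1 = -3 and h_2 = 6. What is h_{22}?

6291456

Common ratio r = -2.
h_n = (-3)·(-2)^(n-1).
h_{22} = (-3)·(-2)^21 = 6291456.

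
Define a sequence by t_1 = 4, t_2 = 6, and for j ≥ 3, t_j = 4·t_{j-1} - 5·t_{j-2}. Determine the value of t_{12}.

23506

Step forward from the initial values:
t_3 = 4; t_4 = -14; t_5 = -76; t_6 = -234; t_7 = -556; t_8 = -1054; t_9 = -1436; t_{10} = -474; t_{11} = 5284; t_{12} = 23506.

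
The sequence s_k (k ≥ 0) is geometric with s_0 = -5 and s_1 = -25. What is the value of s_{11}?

Common ratio r = 5.
s_k = (-5)·5^(k-0).
s_{11} = (-5)·5^11 = -244140625.

-244140625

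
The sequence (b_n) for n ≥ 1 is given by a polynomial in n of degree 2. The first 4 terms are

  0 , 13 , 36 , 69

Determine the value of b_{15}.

1st diffs: 13, 23, 33.
2nd diffs: 10, 10 (constant).
Newton forward-difference form: b_n = 13·C(n-1,1) + 10·C(n-1,2).
At n = 15: n-1 = 14, so b_{15} = 182 + 910 = 1092.

1092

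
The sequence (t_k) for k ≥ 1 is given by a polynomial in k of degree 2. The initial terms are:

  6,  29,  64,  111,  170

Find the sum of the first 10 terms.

2535

1st diffs: 23, 35, 47, 59.
2nd diffs: 12, 12, 12 (constant).
Newton forward-difference form: t_k = 6 + 23·C(k-1,1) + 12·C(k-1,2).
Continuing: …, 241, 324, 419, 526, …, t_{10} = 645.
Summing k = 1..10 (10 terms) gives 2535.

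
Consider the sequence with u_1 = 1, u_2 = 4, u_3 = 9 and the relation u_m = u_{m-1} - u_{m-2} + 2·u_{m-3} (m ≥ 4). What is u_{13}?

117

Iterate the recurrence:
u_4 = 7  u_5 = 6  u_6 = 17  u_7 = 25  u_8 = 20  u_9 = 29  u_{10} = 59  u_{11} = 70  u_{12} = 69  u_{13} = 117.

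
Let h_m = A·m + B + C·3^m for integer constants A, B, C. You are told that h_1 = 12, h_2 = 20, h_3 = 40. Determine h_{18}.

Write the equations: A + B + 3C = 12; 2A + B + 9C = 20; 3A + B + 27C = 40.
Subtracting the first from the second: A + 6C = 8.
Subtracting the second from the third: A + 18C = 20.
Solving: C = 1, A = 2, then B = 7.
Hence h_{18} = 2·18 + 7 + 1·387420489 = 387420532.

387420532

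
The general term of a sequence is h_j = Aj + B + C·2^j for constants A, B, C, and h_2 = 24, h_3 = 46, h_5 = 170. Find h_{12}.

Write the equations: 2A + B + 4C = 24; 3A + B + 8C = 46; 5A + B + 32C = 170.
Subtracting the first from the second: A + 4C = 22.
Subtracting the second from the third: 2A + 24C = 124.
Solving: C = 5, A = 2, then B = 0.
So h_j = 2·j + 0 + 5·2^j; at j=12 this is 20504.

20504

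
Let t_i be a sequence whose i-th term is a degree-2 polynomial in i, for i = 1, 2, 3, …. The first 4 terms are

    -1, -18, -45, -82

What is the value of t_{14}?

1st diffs: -17, -27, -37.
2nd diffs: -10, -10 (constant).
Newton forward-difference form: t_i = -1 + (-17)·C(i-1,1) + (-10)·C(i-1,2).
At i = 14: i-1 = 13, so t_{14} = -1 - 221 - 780 = -1002.

-1002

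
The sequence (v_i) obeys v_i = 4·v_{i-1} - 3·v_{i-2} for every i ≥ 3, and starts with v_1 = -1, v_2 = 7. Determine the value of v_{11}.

236191

Compute successive terms:
v_3 = 31  v_4 = 103  v_5 = 319  v_6 = 967  v_7 = 2911  v_8 = 8743  v_9 = 26239  v_{10} = 78727  v_{11} = 236191.
(Characteristic roots are 3 and 1.)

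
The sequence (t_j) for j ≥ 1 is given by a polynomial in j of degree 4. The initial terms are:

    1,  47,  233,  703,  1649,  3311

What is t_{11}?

1st diffs: 46, 186, 470, 946, 1662.
2nd diffs: 140, 284, 476, 716.
3rd diffs: 144, 192, 240.
4th diffs: 48, 48 (constant).
Newton forward-difference form: t_j = 1 + 46·C(j-1,1) + 140·C(j-1,2) + 144·C(j-1,3) + 48·C(j-1,4).
At j = 11: j-1 = 10, so t_{11} = 1 + 460 + 6300 + 17280 + 10080 = 34121.

34121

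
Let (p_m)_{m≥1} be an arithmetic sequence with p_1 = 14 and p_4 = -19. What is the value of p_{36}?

-371

Common difference d = (-19 - 14) / (4 - 1) = -11.
p_m = 14 + (m - 1)·(-11).
p_{36} = 14 + 35·(-11) = -371.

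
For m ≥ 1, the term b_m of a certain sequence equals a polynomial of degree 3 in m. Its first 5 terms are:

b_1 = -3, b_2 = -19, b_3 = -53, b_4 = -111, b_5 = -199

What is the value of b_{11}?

-1693

1st diffs: -16, -34, -58, -88.
2nd diffs: -18, -24, -30.
3rd diffs: -6, -6 (constant).
So b_m = -m^3 - 3m^2 + 1.
Evaluating at m = 11 gives b_{11} = -1693.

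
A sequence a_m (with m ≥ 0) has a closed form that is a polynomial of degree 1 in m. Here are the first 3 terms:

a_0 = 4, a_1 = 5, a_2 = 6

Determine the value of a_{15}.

1st diffs: 1, 1 (constant).
So a_m = m + 4.
Evaluating at m = 15 gives a_{15} = 19.

19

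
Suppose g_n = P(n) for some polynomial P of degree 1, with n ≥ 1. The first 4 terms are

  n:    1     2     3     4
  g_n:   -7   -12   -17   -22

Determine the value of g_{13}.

1st diffs: -5, -5, -5 (constant).
So g_n = -5n - 2.
Evaluating at n = 13 gives g_{13} = -67.

-67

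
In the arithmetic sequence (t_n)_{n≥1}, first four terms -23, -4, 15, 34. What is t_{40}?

718

Common difference d = 19.
t_n = -23 + (n - 1)·19.
t_{40} = -23 + 39·19 = 718.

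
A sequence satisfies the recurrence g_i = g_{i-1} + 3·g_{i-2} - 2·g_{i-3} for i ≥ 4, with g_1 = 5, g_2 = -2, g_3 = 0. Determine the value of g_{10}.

-824

Applying the relation repeatedly:
g_4 = -16  g_5 = -12  g_6 = -60  g_7 = -64  g_8 = -220  g_9 = -292  g_{10} = -824.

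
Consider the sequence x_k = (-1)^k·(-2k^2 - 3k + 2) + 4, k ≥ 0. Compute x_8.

(-1)^8 = 1; -2k^2 - 3k + 2 at k=8 is -150; so x_8 = -146.

-146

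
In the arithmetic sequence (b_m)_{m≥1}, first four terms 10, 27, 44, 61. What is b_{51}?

860

Common difference d = 17.
b_m = 10 + (m - 1)·17.
b_{51} = 10 + 50·17 = 860.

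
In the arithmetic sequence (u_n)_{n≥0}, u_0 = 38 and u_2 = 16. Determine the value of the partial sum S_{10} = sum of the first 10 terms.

-115

Common difference d = (16 - 38) / (2 - 0) = -11.
u_n = 38 + (n - 0)·(-11).
u_9 = -61; S = 10·(38 + (-61))/2 = -115.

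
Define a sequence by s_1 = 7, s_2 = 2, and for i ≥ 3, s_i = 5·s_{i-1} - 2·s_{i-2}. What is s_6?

-512

Compute successive terms:
s_3 = -4  s_4 = -24  s_5 = -112  s_6 = -512.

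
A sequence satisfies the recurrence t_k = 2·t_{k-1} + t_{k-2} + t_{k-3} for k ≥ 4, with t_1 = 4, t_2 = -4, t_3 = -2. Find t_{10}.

Iterate the recurrence:
t_4 = -4  t_5 = -14  t_6 = -34  t_7 = -86  t_8 = -220  t_9 = -560  t_{10} = -1426.

-1426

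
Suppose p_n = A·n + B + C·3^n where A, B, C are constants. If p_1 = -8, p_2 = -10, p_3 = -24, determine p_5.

Plug in n = 1, 2, 3: A + B + 3C = -8; 2A + B + 9C = -10; 3A + B + 27C = -24.
Subtracting the first from the second: A + 6C = -2.
Subtracting the second from the third: A + 18C = -14.
Solving: C = -1, A = 4, then B = -9.
Hence p_5 = 4·5 + (-9) + (-1)·243 = -232.

-232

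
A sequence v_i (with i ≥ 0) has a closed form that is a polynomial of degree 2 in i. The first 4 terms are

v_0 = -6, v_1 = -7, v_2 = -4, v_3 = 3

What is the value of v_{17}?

521

1st diffs: -1, 3, 7.
2nd diffs: 4, 4 (constant).
So v_i = 2i^2 - 3i - 6.
Evaluating at i = 17 gives v_{17} = 521.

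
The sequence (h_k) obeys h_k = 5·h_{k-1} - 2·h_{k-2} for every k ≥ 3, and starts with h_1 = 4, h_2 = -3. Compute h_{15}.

Iterate the recurrence:
h_3 = -23, h_4 = -109, h_5 = -499, …, h_{12} = -20514229, h_{13} = -93576739, h_{14} = -426855237, h_{15} = -1947122707.

-1947122707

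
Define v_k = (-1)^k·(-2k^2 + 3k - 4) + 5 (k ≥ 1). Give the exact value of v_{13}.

(-1)^13 = -1; -2k^2 + 3k - 4 at k=13 is -303; so v_{13} = 308.

308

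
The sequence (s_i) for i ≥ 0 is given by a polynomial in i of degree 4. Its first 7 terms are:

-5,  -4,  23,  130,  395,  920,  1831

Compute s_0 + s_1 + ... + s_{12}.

76947

1st diffs: 1, 27, 107, 265, 525, 911.
2nd diffs: 26, 80, 158, 260, 386.
3rd diffs: 54, 78, 102, 126.
4th diffs: 24, 24, 24 (constant).
Newton forward-difference form: s_i = -5 + 1·C(i,1) + 26·C(i,2) + 54·C(i,3) + 24·C(i,4).
Continuing: …, 3278, 5435, 8500, 12695, …, s_{12} = 25483.
Summing i = 0..12 (13 terms) gives 76947.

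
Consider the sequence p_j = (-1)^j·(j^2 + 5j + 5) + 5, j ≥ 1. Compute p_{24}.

706

(-1)^24 = 1; j^2 + 5j + 5 at j=24 is 701; so p_{24} = 706.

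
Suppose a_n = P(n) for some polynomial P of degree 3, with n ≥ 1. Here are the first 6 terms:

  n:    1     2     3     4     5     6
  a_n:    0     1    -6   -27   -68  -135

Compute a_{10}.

1st diffs: 1, -7, -21, -41, -67.
2nd diffs: -8, -14, -20, -26.
3rd diffs: -6, -6, -6 (constant).
So a_n = -n^3 + 2n^2 + 2n - 3.
Evaluating at n = 10 gives a_{10} = -783.

-783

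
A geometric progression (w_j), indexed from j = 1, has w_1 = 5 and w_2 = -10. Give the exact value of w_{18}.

Common ratio r = -2.
w_j = 5·(-2)^(j-1).
w_{18} = 5·(-2)^17 = -655360.

-655360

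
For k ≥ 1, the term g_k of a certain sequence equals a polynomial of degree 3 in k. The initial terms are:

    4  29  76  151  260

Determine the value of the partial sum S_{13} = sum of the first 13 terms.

12584

1st diffs: 25, 47, 75, 109.
2nd diffs: 22, 28, 34.
3rd diffs: 6, 6 (constant).
Newton forward-difference form: g_k = 4 + 25·C(k-1,1) + 22·C(k-1,2) + 6·C(k-1,3).
Continuing: …, 409, 604, 851, 1156, …, g_{13} = 3076.
Summing k = 1..13 (13 terms) gives 12584.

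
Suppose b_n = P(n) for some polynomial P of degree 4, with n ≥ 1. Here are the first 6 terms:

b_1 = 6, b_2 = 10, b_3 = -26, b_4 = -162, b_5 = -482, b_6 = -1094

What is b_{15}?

1st diffs: 4, -36, -136, -320, -612.
2nd diffs: -40, -100, -184, -292.
3rd diffs: -60, -84, -108.
4th diffs: -24, -24 (constant).
Newton forward-difference form: b_n = 6 + 4·C(n-1,1) + (-40)·C(n-1,2) + (-60)·C(n-1,3) + (-24)·C(n-1,4).
At n = 15: n-1 = 14, so b_{15} = 6 + 56 - 3640 - 21840 - 24024 = -49442.

-49442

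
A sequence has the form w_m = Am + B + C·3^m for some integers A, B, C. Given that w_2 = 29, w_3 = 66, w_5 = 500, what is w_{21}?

20920706436

At m = 2, 3, 5: 2A + B + 9C = 29; 3A + B + 27C = 66; 5A + B + 243C = 500.
Subtracting the first from the second: A + 18C = 37.
Subtracting the second from the third: 2A + 216C = 434.
Solving: C = 2, A = 1, then B = 9.
Therefore w_{21} = 21 + 9 + 2·10460353203 = 20920706436.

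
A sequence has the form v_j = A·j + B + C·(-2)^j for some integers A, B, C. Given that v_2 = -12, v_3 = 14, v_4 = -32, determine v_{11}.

Write the equations: 2A + B + 4C = -12; 3A + B - 8C = 14; 4A + B + 16C = -32.
Subtracting the first from the second: A - 12C = 26.
Subtracting the second from the third: A + 24C = -46.
Solving: C = -2, A = 2, then B = -8.
So v_j = 2·j + (-8) + (-2)·(-2)^j; at j=11 this is 4110.

4110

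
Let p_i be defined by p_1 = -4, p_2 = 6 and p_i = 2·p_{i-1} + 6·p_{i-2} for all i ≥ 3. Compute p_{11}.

-46272

Iterate the recurrence:
p_3 = -12, p_4 = 12, p_5 = -48, p_6 = -24, p_7 = -336, p_8 = -816, p_9 = -3648, p_{10} = -12192, p_{11} = -46272.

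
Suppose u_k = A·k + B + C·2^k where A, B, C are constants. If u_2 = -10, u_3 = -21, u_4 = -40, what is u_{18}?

-524338

The three given values yield: 2A + B + 4C = -10; 3A + B + 8C = -21; 4A + B + 16C = -40.
Subtracting the first from the second: A + 4C = -11.
Subtracting the second from the third: A + 8C = -19.
Solving: C = -2, A = -3, then B = 4.
Therefore u_{18} = -54 + 4 + (-2)·262144 = -524338.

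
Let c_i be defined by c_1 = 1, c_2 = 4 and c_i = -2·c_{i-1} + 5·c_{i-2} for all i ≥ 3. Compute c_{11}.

-124123

c_3 = -3, c_4 = 26, c_5 = -67, c_6 = 264, c_7 = -863, c_8 = 3046, c_9 = -10407, c_{10} = 36044, c_{11} = -124123.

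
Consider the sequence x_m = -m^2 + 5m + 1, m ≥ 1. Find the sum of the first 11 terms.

-165

Over m = 1..11: Σm = 66, Σm² = 506.
Total = (-1)·506 + (5)·66 + (1)·11 = -165.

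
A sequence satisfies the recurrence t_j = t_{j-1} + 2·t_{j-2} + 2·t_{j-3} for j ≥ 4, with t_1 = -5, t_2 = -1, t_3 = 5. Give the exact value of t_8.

Step forward from the initial values:
t_4 = -7; t_5 = 1; t_6 = -3; t_7 = -15; t_8 = -19.

-19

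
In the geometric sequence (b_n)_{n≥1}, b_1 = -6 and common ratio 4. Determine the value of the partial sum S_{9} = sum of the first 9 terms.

b_n = (-6)·4^(n-1).
S = (-6)·(4^9 - 1)/(4 - 1) = (-6)·(262144 - 1)/(3) = -524286.

-524286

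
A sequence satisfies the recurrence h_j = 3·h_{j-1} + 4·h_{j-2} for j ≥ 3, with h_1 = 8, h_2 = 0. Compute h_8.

h_3 = 32; h_4 = 96; h_5 = 416; h_6 = 1632; h_7 = 6560; h_8 = 26208.
(Characteristic roots are 4 and -1.)

26208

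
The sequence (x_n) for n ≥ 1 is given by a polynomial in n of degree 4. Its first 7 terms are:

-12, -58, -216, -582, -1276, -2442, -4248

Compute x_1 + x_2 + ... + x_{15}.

-259082

1st diffs: -46, -158, -366, -694, -1166, -1806.
2nd diffs: -112, -208, -328, -472, -640.
3rd diffs: -96, -120, -144, -168.
4th diffs: -24, -24, -24 (constant).
Newton forward-difference form: x_n = -12 + (-46)·C(n-1,1) + (-112)·C(n-1,2) + (-96)·C(n-1,3) + (-24)·C(n-1,4).
Continuing: …, -6886, -10572, -15546, -22072, …, x_{15} = -69816.
Summing n = 1..15 (15 terms) gives -259082.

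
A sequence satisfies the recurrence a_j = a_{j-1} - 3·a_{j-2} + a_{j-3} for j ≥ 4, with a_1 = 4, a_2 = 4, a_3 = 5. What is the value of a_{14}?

-1404

a_4 = -3; a_5 = -14; a_6 = 0; …; a_{11} = 173; a_{12} = 465; a_{13} = -182; a_{14} = -1404.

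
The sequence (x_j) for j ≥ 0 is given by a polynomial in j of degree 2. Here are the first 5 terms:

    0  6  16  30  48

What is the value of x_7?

1st diffs: 6, 10, 14, 18.
2nd diffs: 4, 4, 4 (constant).
Newton forward-difference form: x_j = 6·C(j,1) + 4·C(j,2).
At j = 7: j = 7, so x_7 = 42 + 84 = 126.

126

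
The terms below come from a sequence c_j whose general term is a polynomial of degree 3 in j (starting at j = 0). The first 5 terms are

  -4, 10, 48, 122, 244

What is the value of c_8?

1452

1st diffs: 14, 38, 74, 122.
2nd diffs: 24, 36, 48.
3rd diffs: 12, 12 (constant).
Newton forward-difference form: c_j = -4 + 14·C(j,1) + 24·C(j,2) + 12·C(j,3).
At j = 8: j = 8, so c_8 = -4 + 112 + 672 + 672 = 1452.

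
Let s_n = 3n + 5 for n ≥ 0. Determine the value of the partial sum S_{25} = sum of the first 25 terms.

Over n = 0..24: Σn = 300.
Total = (3)·300 + (5)·25 = 1025.

1025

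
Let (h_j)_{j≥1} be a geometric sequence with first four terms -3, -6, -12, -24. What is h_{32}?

-6442450944

Common ratio r = 2.
h_j = (-3)·2^(j-1).
h_{32} = (-3)·2^31 = -6442450944.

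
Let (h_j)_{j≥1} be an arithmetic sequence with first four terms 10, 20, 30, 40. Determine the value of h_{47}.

470

Common difference d = 10.
h_j = 10 + (j - 1)·10.
h_{47} = 10 + 46·10 = 470.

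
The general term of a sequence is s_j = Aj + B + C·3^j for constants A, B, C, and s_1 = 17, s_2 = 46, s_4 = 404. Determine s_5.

1213

Plug in j = 1, 2, 4: A + B + 3C = 17; 2A + B + 9C = 46; 4A + B + 81C = 404.
Subtracting the first from the second: A + 6C = 29.
Subtracting the second from the third: 2A + 72C = 358.
Solving: C = 5, A = -1, then B = 3.
Therefore s_5 = -5 + 3 + 5·243 = 1213.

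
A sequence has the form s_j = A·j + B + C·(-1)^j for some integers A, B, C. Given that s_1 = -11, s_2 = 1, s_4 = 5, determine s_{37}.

61

Write the equations: A + B - C = -11; 2A + B + C = 1; 4A + B + C = 5.
Subtracting the first from the second: A + 2C = 12.
Subtracting the second from the third: 2A = 4.
Solving: C = 5, A = 2, then B = -8.
So s_j = 2·j + (-8) + 5·(-1)^j; at j=37 this is 61.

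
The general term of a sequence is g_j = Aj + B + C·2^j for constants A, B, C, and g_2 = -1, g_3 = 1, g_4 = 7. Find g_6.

51

Plug in j = 2, 3, 4: 2A + B + 4C = -1; 3A + B + 8C = 1; 4A + B + 16C = 7.
Subtracting the first from the second: A + 4C = 2.
Subtracting the second from the third: A + 8C = 6.
Solving: C = 1, A = -2, then B = -1.
Hence g_6 = -2·6 + (-1) + 1·64 = 51.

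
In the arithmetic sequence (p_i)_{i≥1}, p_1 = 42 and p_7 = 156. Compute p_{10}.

Common difference d = (156 - 42) / (7 - 1) = 19.
p_i = 42 + (i - 1)·19.
p_{10} = 42 + 9·19 = 213.

213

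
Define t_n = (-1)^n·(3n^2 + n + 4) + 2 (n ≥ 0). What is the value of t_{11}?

-376

(-1)^11 = -1; 3n^2 + n + 4 at n=11 is 378; so t_{11} = -376.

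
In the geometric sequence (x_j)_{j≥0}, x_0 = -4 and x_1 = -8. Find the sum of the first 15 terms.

Common ratio r = 2.
x_j = (-4)·2^(j-0).
S = (-4)·(2^15 - 1)/(2 - 1) = (-4)·(32768 - 1)/(1) = -131068.

-131068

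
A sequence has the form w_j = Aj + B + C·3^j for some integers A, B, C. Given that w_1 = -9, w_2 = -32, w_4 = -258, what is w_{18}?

Write the equations: A + B + 3C = -9; 2A + B + 9C = -32; 4A + B + 81C = -258.
Subtracting the first from the second: A + 6C = -23.
Subtracting the second from the third: 2A + 72C = -226.
Solving: C = -3, A = -5, then B = 5.
So w_j = -5·j + 5 + (-3)·3^j; at j=18 this is -1162261552.

-1162261552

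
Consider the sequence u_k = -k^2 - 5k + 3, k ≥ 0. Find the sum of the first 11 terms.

Over k = 0..10: Σk = 55, Σk² = 385.
Total = (-1)·385 + (-5)·55 + (3)·11 = -627.

-627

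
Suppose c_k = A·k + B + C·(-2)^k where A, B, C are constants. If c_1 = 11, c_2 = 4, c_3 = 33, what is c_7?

Plug in k = 1, 2, 3: A + B - 2C = 11; 2A + B + 4C = 4; 3A + B - 8C = 33.
Subtracting the first from the second: A + 6C = -7.
Subtracting the second from the third: A - 12C = 29.
Solving: C = -2, A = 5, then B = 2.
So c_k = 5·k + 2 + (-2)·(-2)^k; at k=7 this is 293.

293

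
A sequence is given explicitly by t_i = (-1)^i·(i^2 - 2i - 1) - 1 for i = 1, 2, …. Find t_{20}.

358

(-1)^20 = 1; i^2 - 2i - 1 at i=20 is 359; so t_{20} = 358.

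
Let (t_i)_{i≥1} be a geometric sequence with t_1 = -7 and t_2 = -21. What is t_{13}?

-3720087

Common ratio r = 3.
t_i = (-7)·3^(i-1).
t_{13} = (-7)·3^12 = -3720087.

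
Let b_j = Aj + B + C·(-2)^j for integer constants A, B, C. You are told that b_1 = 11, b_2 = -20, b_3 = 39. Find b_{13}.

The three given values yield: A + B - 2C = 11; 2A + B + 4C = -20; 3A + B - 8C = 39.
Subtracting the first from the second: A + 6C = -31.
Subtracting the second from the third: A - 12C = 59.
Solving: C = -5, A = -1, then B = 2.
Hence b_{13} = -1·13 + 2 + (-5)·(-8192) = 40949.

40949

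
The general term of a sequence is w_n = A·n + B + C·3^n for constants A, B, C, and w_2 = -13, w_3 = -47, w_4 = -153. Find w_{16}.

-86093409

Plug in n = 2, 3, 4: 2A + B + 9C = -13; 3A + B + 27C = -47; 4A + B + 81C = -153.
Subtracting the first from the second: A + 18C = -34.
Subtracting the second from the third: A + 54C = -106.
Solving: C = -2, A = 2, then B = 1.
So w_n = 2·n + 1 + (-2)·3^n; at n=16 this is -86093409.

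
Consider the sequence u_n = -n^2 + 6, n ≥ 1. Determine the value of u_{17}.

-283

u_{17} = -1·17^2 + 6 = -283.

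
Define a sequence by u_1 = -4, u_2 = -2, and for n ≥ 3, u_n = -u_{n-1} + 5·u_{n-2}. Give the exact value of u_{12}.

88578

Compute successive terms:
u_3 = -18;  u_4 = 8;  u_5 = -98;  u_6 = 138;  u_7 = -628;  u_8 = 1318;  u_9 = -4458;  u_{10} = 11048;  u_{11} = -33338;  u_{12} = 88578.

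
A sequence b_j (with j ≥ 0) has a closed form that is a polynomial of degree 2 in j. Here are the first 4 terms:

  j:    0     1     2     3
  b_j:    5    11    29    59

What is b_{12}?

1st diffs: 6, 18, 30.
2nd diffs: 12, 12 (constant).
Newton forward-difference form: b_j = 5 + 6·C(j,1) + 12·C(j,2).
At j = 12: j = 12, so b_{12} = 5 + 72 + 792 = 869.

869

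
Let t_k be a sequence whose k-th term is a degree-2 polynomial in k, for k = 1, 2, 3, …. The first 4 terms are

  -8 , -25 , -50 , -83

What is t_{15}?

1st diffs: -17, -25, -33.
2nd diffs: -8, -8 (constant).
Newton forward-difference form: t_k = -8 + (-17)·C(k-1,1) + (-8)·C(k-1,2).
At k = 15: k-1 = 14, so t_{15} = -8 - 238 - 728 = -974.

-974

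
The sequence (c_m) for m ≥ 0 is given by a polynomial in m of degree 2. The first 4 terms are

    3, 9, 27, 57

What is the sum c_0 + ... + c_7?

864

1st diffs: 6, 18, 30.
2nd diffs: 12, 12 (constant).
Newton forward-difference form: c_m = 3 + 6·C(m,1) + 12·C(m,2).
Continuing: 99, 153, 219, 297.
Summing m = 0..7 (8 terms) gives 864.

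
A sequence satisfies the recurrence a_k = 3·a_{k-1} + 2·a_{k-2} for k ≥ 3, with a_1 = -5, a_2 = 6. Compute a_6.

444

Compute successive terms:
a_3 = 8; a_4 = 36; a_5 = 124; a_6 = 444.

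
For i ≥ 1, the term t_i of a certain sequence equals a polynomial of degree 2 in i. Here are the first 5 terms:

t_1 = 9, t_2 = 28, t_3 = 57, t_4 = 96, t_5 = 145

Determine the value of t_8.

352

1st diffs: 19, 29, 39, 49.
2nd diffs: 10, 10, 10 (constant).
So t_i = 5i^2 + 4i.
Evaluating at i = 8 gives t_8 = 352.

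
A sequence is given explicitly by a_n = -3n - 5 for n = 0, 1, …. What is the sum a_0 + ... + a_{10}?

Over n = 0..10: Σn = 55.
Total = (-3)·55 + (-5)·11 = -220.

-220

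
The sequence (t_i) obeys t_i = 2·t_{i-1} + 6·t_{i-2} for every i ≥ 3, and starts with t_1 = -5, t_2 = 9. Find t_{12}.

Compute successive terms:
t_3 = -12  t_4 = 30  t_5 = -12  t_6 = 156  t_7 = 240  t_8 = 1416  t_9 = 4272  t_{10} = 17040  t_{11} = 59712  t_{12} = 221664.

221664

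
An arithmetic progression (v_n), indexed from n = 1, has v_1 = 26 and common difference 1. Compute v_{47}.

v_n = 26 + (n - 1)·1.
v_{47} = 26 + 46·1 = 72.

72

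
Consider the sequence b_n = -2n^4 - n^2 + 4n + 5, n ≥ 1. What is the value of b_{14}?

b_{14} = -2·14^4 - 1·14^2 + 4·14 + 5 = -76967.

-76967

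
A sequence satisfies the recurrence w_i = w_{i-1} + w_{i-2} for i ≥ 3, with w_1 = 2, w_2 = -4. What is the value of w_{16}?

-1686

Step forward from the initial values:
w_3 = -2;  w_4 = -6;  w_5 = -8;  …;  w_{13} = -398;  w_{14} = -644;  w_{15} = -1042;  w_{16} = -1686.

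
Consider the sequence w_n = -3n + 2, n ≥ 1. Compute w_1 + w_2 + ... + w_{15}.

-330

Over n = 1..15: Σn = 120.
Total = (-3)·120 + (2)·15 = -330.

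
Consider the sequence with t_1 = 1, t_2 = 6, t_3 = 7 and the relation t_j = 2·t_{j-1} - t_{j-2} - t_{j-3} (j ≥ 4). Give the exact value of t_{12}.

175

Step forward from the initial values:
t_4 = 7;  t_5 = 1;  t_6 = -12;  t_7 = -32;  t_8 = -53;  t_9 = -62;  t_{10} = -39;  t_{11} = 37;  t_{12} = 175.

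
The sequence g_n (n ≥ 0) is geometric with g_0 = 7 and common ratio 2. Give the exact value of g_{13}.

57344

g_n = 7·2^(n-0).
g_{13} = 7·2^13 = 57344.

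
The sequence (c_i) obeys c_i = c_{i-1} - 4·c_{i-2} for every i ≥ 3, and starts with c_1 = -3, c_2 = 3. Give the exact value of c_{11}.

Compute successive terms:
c_3 = 15;  c_4 = 3;  c_5 = -57;  c_6 = -69;  c_7 = 159;  c_8 = 435;  c_9 = -201;  c_{10} = -1941;  c_{11} = -1137.

-1137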